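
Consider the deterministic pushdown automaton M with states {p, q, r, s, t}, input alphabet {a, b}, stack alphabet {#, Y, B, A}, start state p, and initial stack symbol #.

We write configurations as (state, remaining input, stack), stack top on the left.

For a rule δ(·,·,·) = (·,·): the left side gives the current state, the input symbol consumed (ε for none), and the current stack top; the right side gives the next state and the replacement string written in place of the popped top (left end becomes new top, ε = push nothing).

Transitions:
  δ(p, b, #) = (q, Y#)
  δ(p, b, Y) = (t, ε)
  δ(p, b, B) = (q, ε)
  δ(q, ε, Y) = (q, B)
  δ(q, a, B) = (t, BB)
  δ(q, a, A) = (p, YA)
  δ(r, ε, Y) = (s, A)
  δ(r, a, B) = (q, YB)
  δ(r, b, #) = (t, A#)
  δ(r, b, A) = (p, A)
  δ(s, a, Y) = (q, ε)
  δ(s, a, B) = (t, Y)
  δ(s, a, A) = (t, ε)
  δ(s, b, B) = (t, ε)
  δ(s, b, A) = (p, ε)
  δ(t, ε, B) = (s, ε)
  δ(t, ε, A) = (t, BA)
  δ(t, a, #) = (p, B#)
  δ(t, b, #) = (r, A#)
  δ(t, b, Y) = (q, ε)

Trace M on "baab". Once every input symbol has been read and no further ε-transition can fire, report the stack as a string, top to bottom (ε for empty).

#

(p, baab, #)
  read b, top #: go to q, push Y# → (q, aab, Y#)
  ε-move, top Y: go to q, push B → (q, aab, B#)
  read a, top B: go to t, push BB → (t, ab, BB#)
  ε-move, top B: go to s, push ε → (s, ab, B#)
  read a, top B: go to t, push Y → (t, b, Y#)
  read b, top Y: go to q, push ε → (q, ε, #)
All input consumed in state q with stack #.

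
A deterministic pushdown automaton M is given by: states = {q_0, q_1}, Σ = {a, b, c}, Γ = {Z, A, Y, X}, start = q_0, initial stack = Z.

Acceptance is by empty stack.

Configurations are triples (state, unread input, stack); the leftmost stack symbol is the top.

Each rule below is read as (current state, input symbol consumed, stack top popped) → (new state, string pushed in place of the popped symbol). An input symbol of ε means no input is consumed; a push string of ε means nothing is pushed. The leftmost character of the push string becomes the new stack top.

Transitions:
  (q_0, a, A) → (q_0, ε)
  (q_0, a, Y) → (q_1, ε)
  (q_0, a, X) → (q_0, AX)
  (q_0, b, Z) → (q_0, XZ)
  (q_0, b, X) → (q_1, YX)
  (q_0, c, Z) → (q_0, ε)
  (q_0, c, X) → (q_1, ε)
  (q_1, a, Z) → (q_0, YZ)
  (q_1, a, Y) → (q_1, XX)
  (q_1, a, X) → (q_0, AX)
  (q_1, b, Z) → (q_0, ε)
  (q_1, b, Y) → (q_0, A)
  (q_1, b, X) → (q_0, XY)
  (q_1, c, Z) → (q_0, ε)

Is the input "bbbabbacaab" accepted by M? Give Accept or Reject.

Accept

(q_0, bbbabbacaab, Z) ⊢ (q_0, bbabbacaab, XZ) ⊢ (q_1, babbacaab, YXZ) ⊢ (q_0, abbacaab, AXZ) ⊢ (q_0, bbacaab, XZ) ⊢ (q_1, bacaab, YXZ) ⊢ (q_0, acaab, AXZ) ⊢ (q_0, caab, XZ) ⊢ (q_1, aab, Z) ⊢ (q_0, ab, YZ) ⊢ (q_1, b, Z) ⊢ (q_0, ε, ε)
All input consumed and the stack is empty.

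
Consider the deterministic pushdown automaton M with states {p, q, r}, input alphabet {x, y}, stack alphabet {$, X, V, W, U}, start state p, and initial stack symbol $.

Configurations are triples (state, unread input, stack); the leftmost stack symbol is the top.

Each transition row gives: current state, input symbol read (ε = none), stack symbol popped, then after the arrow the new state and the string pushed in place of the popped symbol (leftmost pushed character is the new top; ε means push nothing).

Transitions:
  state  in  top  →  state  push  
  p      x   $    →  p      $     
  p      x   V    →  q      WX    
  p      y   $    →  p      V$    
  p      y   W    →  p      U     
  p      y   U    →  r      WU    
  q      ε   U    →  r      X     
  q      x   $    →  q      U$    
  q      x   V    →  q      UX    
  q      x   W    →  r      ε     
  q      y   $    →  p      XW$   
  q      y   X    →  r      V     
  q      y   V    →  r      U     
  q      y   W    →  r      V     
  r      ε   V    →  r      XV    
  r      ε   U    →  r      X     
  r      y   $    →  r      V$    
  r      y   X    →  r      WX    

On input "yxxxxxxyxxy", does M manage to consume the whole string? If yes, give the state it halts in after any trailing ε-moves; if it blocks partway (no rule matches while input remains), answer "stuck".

stuck

(p, yxxxxxxyxxy, $)
  read y, top $: go to p, push V$ → (p, xxxxxxyxxy, V$)
  read x, top V: go to q, push WX → (q, xxxxxyxxy, WX$)
  read x, top W: go to r, push ε → (r, xxxxyxxy, X$)
No transition for (r, x, top X); M blocks with input xxxxyxxy remaining.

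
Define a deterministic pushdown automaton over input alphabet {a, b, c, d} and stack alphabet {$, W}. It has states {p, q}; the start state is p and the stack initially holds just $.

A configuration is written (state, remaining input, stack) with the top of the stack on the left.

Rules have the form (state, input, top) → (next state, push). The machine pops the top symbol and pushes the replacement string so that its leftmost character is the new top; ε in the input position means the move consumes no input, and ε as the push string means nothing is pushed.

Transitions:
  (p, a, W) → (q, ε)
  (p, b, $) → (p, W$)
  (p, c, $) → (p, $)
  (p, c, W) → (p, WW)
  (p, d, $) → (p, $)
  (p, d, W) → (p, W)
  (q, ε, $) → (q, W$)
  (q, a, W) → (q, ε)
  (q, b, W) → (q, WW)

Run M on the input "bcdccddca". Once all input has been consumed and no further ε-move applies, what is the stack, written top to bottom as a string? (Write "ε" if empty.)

(p, bcdccddca, $) ⊢ (p, cdccddca, W$) ⊢ (p, dccddca, WW$) ⊢ (p, ccddca, WW$) ⊢ (p, cddca, WWW$) ⊢ (p, ddca, WWWW$) ⊢ (p, dca, WWWW$) ⊢ (p, ca, WWWW$) ⊢ (p, a, WWWWW$) ⊢ (q, ε, WWWW$)
All input consumed in state q with stack WWWW$.

WWWW$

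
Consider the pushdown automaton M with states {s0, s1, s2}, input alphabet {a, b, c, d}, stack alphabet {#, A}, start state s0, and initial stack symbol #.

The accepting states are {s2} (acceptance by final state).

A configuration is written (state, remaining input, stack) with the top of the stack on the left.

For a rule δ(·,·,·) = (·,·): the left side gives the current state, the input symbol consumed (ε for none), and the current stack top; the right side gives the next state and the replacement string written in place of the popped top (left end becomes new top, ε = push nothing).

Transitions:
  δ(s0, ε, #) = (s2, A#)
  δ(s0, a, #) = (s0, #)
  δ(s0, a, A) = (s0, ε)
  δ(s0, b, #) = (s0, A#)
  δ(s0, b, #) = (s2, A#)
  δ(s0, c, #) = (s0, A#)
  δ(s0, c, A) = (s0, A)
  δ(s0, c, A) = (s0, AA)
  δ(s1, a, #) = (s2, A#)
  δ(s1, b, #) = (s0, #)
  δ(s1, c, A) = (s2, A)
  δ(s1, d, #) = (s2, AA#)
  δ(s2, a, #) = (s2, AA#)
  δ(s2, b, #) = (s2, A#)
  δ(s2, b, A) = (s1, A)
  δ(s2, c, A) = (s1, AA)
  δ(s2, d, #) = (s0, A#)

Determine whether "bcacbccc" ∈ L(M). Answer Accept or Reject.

No computation consumes all input and reaches a final state.

Reject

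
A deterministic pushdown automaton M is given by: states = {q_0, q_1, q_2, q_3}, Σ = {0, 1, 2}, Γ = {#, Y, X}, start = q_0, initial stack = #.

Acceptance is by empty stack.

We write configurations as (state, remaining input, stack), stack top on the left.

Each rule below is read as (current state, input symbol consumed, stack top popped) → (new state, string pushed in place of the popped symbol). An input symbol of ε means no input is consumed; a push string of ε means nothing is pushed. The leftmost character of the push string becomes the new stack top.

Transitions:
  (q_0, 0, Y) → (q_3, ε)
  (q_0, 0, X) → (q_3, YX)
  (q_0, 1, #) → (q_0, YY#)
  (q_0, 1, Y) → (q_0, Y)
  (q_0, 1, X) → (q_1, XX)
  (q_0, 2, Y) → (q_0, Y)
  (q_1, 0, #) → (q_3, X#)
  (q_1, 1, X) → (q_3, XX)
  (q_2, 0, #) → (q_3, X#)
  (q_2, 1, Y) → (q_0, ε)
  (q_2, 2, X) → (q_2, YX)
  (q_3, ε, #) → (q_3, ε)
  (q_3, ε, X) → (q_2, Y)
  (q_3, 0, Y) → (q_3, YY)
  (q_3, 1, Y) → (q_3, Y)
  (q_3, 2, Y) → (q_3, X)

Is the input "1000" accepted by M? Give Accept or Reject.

(q_0, 1000, #)
  read 1, top #: go to q_0, push YY# → (q_0, 000, YY#)
  read 0, top Y: go to q_3, push ε → (q_3, 00, Y#)
  read 0, top Y: go to q_3, push YY → (q_3, 0, YY#)
  read 0, top Y: go to q_3, push YY → (q_3, ε, YYY#)
All input consumed; stack is YYY#, not empty, and no further ε-move applies.

Reject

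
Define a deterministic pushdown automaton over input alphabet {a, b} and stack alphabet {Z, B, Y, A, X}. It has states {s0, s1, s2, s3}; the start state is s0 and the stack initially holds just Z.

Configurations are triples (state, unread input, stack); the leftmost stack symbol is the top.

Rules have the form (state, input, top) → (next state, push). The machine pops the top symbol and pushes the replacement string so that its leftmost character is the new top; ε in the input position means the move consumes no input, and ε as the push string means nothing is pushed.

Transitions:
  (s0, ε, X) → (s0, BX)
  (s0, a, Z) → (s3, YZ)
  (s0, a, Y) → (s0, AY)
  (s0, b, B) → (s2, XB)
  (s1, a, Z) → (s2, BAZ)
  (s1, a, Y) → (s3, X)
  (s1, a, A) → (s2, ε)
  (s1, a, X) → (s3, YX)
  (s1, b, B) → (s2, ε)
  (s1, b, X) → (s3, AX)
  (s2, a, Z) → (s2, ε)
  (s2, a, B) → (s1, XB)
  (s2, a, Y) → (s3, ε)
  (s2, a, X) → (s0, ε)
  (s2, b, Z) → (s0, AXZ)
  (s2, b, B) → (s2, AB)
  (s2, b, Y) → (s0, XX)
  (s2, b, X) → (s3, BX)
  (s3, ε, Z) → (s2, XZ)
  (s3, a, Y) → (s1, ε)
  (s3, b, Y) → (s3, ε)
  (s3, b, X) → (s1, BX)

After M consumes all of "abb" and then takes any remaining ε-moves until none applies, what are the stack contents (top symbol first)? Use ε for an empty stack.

(s0, abb, Z)
  read a, top Z: go to s3, push YZ → (s3, bb, YZ)
  read b, top Y: go to s3, push ε → (s3, b, Z)
  ε-move, top Z: go to s2, push XZ → (s2, b, XZ)
  read b, top X: go to s3, push BX → (s3, ε, BXZ)
All input consumed in state s3 with stack BXZ.

BXZ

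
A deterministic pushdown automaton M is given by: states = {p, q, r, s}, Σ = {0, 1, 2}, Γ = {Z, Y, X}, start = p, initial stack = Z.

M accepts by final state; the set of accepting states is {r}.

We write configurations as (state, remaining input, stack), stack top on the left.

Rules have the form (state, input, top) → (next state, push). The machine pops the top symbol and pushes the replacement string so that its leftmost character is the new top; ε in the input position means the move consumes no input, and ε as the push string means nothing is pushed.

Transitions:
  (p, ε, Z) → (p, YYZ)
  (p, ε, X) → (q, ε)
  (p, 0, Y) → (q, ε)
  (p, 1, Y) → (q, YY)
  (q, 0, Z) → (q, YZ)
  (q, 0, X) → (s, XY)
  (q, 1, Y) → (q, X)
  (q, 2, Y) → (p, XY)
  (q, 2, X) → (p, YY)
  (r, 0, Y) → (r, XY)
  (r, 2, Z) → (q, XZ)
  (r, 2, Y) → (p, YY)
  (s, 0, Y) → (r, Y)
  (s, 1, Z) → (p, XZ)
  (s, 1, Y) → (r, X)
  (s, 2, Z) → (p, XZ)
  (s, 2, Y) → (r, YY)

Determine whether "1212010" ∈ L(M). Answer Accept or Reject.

(p, 1212010, Z) ⊢ (p, 1212010, YYZ) ⊢ (q, 212010, YYYZ) ⊢ (p, 12010, XYYYZ) ⊢ (q, 12010, YYYZ) ⊢ (q, 2010, XYYZ) ⊢ (p, 010, YYYYZ) ⊢ (q, 10, YYYZ) ⊢ (q, 0, XYYZ) ⊢ (s, ε, XYYYZ)
All input consumed; state s ∉ F and no further ε-move applies.

Reject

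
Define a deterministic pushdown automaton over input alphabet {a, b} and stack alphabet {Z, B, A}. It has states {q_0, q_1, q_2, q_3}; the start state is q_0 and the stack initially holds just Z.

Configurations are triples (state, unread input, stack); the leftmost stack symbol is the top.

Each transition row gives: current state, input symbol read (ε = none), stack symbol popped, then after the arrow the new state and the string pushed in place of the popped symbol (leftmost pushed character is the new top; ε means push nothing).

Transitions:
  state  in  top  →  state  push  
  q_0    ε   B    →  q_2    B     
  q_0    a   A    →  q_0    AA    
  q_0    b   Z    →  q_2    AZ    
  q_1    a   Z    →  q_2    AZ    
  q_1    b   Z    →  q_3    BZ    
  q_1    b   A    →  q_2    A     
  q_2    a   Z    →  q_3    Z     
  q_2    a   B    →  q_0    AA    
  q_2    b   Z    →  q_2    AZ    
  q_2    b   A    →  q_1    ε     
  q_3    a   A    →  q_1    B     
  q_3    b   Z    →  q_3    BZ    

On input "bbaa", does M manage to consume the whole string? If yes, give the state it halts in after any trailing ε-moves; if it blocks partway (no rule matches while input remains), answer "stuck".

stuck

(q_0, bbaa, Z)
  read b, top Z: go to q_2, push AZ → (q_2, baa, AZ)
  read b, top A: go to q_1, push ε → (q_1, aa, Z)
  read a, top Z: go to q_2, push AZ → (q_2, a, AZ)
No transition for (q_2, a, top A); M blocks with input a remaining.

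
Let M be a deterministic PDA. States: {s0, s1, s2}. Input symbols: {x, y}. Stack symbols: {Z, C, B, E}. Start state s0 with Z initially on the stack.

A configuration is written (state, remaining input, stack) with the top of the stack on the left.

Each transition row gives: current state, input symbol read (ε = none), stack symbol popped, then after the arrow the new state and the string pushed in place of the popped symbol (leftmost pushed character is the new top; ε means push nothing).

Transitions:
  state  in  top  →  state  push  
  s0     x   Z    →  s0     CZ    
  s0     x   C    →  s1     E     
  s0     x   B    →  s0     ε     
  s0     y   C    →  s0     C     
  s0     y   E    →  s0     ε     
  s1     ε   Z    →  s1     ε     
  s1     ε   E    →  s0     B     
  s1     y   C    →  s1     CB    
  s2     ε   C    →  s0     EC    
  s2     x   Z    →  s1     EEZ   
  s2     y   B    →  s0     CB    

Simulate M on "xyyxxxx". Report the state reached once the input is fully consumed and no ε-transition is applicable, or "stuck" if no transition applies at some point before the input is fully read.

s0

(s0, xyyxxxx, Z)
  read x, top Z: go to s0, push CZ → (s0, yyxxxx, CZ)
  read y, top C: go to s0, push C → (s0, yxxxx, CZ)
  read y, top C: go to s0, push C → (s0, xxxx, CZ)
  read x, top C: go to s1, push E → (s1, xxx, EZ)
  ε-move, top E: go to s0, push B → (s0, xxx, BZ)
  read x, top B: go to s0, push ε → (s0, xx, Z)
  read x, top Z: go to s0, push CZ → (s0, x, CZ)
  read x, top C: go to s1, push E → (s1, ε, EZ)
  ε-move, top E: go to s0, push B → (s0, ε, BZ)
All input consumed; M is in state s0.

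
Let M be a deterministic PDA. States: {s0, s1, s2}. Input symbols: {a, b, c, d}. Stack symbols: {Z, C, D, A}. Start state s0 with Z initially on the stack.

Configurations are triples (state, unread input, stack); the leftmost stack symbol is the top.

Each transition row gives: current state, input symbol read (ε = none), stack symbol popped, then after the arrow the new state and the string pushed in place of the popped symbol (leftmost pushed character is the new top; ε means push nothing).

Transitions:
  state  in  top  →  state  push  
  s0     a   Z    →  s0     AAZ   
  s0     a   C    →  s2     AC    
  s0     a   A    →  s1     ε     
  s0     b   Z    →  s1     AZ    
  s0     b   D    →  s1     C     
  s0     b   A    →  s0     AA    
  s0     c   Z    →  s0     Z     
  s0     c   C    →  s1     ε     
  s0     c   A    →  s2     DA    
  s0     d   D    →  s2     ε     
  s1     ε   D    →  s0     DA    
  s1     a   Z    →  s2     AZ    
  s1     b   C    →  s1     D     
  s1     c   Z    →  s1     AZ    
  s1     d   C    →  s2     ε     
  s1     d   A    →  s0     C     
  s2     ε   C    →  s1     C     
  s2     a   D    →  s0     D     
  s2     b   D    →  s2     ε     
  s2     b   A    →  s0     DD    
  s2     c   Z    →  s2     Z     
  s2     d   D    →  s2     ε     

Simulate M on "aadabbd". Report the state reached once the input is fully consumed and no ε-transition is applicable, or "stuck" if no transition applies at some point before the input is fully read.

s2

(s0, aadabbd, Z)
  read a, top Z: go to s0, push AAZ → (s0, adabbd, AAZ)
  read a, top A: go to s1, push ε → (s1, dabbd, AZ)
  read d, top A: go to s0, push C → (s0, abbd, CZ)
  read a, top C: go to s2, push AC → (s2, bbd, ACZ)
  read b, top A: go to s0, push DD → (s0, bd, DDCZ)
  read b, top D: go to s1, push C → (s1, d, CDCZ)
  read d, top C: go to s2, push ε → (s2, ε, DCZ)
All input consumed; M is in state s2.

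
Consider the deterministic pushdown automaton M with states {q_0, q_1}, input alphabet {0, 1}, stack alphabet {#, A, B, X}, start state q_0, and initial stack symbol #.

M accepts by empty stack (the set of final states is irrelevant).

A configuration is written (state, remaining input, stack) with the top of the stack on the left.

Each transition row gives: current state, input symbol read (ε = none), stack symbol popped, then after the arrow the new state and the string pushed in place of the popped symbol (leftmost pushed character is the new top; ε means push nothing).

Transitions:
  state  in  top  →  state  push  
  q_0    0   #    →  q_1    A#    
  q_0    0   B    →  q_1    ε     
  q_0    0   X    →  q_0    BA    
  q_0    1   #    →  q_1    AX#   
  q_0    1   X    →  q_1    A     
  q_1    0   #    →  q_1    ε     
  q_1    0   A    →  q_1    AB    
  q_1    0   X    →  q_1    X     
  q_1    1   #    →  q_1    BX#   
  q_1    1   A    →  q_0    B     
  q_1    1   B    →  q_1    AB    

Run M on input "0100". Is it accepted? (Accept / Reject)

Accept

(q_0, 0100, #) ⊢ (q_1, 100, A#) ⊢ (q_0, 00, B#) ⊢ (q_1, 0, #) ⊢ (q_1, ε, ε)
All input consumed and the stack is empty.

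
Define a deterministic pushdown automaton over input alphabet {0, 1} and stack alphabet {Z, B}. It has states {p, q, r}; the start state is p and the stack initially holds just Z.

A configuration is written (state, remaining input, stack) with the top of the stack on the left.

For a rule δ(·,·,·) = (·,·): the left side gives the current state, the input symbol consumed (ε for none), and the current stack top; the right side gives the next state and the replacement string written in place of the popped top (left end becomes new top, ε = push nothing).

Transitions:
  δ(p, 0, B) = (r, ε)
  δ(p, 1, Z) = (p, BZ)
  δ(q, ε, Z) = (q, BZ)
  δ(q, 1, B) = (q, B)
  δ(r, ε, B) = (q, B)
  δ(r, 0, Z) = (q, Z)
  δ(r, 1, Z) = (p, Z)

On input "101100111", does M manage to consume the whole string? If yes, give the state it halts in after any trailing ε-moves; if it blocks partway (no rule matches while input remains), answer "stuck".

q

(p, 101100111, Z) ⊢ (p, 01100111, BZ) ⊢ (r, 1100111, Z) ⊢ (p, 100111, Z) ⊢ (p, 00111, BZ) ⊢ (r, 0111, Z) ⊢ (q, 111, Z) ⊢ (q, 111, BZ) ⊢ (q, 11, BZ) ⊢ (q, 1, BZ) ⊢ (q, ε, BZ)
All input consumed; M is in state q.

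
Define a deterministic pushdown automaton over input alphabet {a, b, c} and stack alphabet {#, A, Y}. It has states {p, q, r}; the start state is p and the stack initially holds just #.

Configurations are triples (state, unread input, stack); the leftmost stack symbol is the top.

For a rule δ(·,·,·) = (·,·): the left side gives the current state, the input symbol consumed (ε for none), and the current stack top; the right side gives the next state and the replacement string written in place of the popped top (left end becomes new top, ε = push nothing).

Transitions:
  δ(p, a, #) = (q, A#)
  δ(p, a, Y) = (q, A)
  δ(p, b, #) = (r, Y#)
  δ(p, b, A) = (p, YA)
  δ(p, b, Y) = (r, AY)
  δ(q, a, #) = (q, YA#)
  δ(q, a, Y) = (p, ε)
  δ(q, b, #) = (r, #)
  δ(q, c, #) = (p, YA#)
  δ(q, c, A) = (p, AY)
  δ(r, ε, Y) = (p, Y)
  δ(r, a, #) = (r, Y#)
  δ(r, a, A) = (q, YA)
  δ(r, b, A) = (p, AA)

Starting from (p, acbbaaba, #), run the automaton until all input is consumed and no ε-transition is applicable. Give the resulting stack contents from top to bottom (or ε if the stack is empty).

AAYAY#

(p, acbbaaba, #)
  read a, top #: go to q, push A# → (q, cbbaaba, A#)
  read c, top A: go to p, push AY → (p, bbaaba, AY#)
  read b, top A: go to p, push YA → (p, baaba, YAY#)
  read b, top Y: go to r, push AY → (r, aaba, AYAY#)
  read a, top A: go to q, push YA → (q, aba, YAYAY#)
  read a, top Y: go to p, push ε → (p, ba, AYAY#)
  read b, top A: go to p, push YA → (p, a, YAYAY#)
  read a, top Y: go to q, push A → (q, ε, AAYAY#)
All input consumed in state q with stack AAYAY#.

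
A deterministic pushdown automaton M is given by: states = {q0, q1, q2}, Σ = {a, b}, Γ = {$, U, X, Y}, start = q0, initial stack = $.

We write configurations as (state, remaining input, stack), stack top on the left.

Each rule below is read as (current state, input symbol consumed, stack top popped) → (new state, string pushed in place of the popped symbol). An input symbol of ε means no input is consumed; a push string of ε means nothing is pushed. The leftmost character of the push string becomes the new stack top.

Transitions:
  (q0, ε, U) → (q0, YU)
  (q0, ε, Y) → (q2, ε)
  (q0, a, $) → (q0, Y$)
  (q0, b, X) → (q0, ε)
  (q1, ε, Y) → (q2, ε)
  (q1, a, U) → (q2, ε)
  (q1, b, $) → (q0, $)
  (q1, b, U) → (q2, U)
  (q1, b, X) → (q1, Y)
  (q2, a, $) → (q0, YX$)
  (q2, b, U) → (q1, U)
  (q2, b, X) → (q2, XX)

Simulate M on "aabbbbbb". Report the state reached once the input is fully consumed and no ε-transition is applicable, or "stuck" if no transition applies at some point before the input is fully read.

q2

(q0, aabbbbbb, $)
  read a, top $: go to q0, push Y$ → (q0, abbbbbb, Y$)
  ε-move, top Y: go to q2, push ε → (q2, abbbbbb, $)
  read a, top $: go to q0, push YX$ → (q0, bbbbbb, YX$)
  ε-move, top Y: go to q2, push ε → (q2, bbbbbb, X$)
  read b, top X: go to q2, push XX → (q2, bbbbb, XX$)
  read b, top X: go to q2, push XX → (q2, bbbb, XXX$)
  read b, top X: go to q2, push XX → (q2, bbb, XXXX$)
  read b, top X: go to q2, push XX → (q2, bb, XXXXX$)
  read b, top X: go to q2, push XX → (q2, b, XXXXXX$)
  read b, top X: go to q2, push XX → (q2, ε, XXXXXXX$)
All input consumed; M is in state q2.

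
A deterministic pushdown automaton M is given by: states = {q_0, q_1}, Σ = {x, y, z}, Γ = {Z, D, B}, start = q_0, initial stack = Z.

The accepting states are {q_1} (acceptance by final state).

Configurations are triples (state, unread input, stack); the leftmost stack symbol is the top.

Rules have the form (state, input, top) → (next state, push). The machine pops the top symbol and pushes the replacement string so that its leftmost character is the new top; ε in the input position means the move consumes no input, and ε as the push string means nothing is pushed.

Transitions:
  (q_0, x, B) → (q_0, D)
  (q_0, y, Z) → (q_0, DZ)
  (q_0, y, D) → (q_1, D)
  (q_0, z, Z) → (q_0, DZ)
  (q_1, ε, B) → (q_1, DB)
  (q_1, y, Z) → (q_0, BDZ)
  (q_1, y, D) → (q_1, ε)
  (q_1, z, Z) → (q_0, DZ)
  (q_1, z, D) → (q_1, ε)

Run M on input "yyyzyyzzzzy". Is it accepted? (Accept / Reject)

Reject

(q_0, yyyzyyzzzzy, Z)
  read y, top Z: go to q_0, push DZ → (q_0, yyzyyzzzzy, DZ)
  read y, top D: go to q_1, push D → (q_1, yzyyzzzzy, DZ)
  read y, top D: go to q_1, push ε → (q_1, zyyzzzzy, Z)
  read z, top Z: go to q_0, push DZ → (q_0, yyzzzzy, DZ)
  read y, top D: go to q_1, push D → (q_1, yzzzzy, DZ)
  read y, top D: go to q_1, push ε → (q_1, zzzzy, Z)
  read z, top Z: go to q_0, push DZ → (q_0, zzzy, DZ)
No transition applies at (q_0, zzzy, DZ); input not fully consumed.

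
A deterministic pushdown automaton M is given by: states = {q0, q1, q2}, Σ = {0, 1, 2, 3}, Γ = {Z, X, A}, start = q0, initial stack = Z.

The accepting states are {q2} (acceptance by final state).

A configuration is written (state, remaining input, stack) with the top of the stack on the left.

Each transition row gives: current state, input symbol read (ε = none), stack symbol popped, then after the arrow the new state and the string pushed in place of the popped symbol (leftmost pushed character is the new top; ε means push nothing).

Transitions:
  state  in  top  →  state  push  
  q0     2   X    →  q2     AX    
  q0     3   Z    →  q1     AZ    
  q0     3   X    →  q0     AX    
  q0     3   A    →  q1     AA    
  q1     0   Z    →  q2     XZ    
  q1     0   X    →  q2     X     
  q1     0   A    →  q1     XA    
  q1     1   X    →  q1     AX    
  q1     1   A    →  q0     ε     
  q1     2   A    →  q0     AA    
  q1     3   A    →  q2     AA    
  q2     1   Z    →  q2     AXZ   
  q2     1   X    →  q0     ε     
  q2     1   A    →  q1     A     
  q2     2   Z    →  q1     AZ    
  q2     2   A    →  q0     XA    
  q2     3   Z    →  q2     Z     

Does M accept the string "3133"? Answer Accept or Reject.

Accept

(q0, 3133, Z) ⊢ (q1, 133, AZ) ⊢ (q0, 33, Z) ⊢ (q1, 3, AZ) ⊢ (q2, ε, AAZ)
All input consumed; state q2 ∈ F.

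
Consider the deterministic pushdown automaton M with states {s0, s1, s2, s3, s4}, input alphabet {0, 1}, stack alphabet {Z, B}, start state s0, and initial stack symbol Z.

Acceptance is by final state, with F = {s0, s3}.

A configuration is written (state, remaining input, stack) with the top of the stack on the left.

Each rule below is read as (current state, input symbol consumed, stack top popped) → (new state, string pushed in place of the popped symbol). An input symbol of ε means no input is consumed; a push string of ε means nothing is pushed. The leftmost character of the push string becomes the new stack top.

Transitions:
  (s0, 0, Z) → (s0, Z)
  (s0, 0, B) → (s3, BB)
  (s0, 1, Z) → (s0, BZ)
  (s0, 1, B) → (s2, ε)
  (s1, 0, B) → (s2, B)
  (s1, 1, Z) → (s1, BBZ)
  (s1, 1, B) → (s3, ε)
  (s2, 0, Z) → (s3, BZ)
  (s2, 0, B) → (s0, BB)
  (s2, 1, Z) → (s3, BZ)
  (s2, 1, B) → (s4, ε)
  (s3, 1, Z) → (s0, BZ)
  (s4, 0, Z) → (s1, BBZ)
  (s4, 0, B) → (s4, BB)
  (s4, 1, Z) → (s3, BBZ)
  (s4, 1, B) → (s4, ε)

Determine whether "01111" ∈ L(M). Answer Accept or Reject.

(s0, 01111, Z) ⊢ (s0, 1111, Z) ⊢ (s0, 111, BZ) ⊢ (s2, 11, Z) ⊢ (s3, 1, BZ)
No transition applies at (s3, 1, BZ); input not fully consumed.

Reject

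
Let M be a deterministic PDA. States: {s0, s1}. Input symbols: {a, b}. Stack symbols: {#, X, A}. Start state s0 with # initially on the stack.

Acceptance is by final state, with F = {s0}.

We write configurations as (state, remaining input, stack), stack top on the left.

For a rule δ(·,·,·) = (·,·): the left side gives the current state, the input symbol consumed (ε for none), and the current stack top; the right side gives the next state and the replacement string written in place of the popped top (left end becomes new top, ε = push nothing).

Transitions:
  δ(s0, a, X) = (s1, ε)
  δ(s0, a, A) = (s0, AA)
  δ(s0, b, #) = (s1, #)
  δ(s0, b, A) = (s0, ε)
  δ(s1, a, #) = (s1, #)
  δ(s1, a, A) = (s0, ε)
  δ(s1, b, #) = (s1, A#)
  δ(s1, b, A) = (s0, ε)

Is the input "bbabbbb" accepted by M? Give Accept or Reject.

(s0, bbabbbb, #)
  read b, top #: go to s1, push # → (s1, babbbb, #)
  read b, top #: go to s1, push A# → (s1, abbbb, A#)
  read a, top A: go to s0, push ε → (s0, bbbb, #)
  read b, top #: go to s1, push # → (s1, bbb, #)
  read b, top #: go to s1, push A# → (s1, bb, A#)
  read b, top A: go to s0, push ε → (s0, b, #)
  read b, top #: go to s1, push # → (s1, ε, #)
All input consumed; state s1 ∉ F and no further ε-move applies.

Reject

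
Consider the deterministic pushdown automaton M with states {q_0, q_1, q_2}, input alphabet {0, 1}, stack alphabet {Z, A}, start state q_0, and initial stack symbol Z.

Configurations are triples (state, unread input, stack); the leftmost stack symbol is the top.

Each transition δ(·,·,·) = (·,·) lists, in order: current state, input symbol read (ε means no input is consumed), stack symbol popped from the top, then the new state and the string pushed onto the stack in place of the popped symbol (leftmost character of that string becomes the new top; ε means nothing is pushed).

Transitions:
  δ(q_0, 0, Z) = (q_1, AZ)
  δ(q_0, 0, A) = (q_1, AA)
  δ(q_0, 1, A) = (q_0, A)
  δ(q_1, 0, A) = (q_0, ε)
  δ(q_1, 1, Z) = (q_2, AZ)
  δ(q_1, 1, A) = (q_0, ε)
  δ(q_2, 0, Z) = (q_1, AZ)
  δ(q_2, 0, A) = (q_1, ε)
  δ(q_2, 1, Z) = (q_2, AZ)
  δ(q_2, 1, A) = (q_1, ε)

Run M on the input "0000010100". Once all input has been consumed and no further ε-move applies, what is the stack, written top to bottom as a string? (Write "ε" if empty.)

(q_0, 0000010100, Z)
  read 0, top Z: go to q_1, push AZ → (q_1, 000010100, AZ)
  read 0, top A: go to q_0, push ε → (q_0, 00010100, Z)
  read 0, top Z: go to q_1, push AZ → (q_1, 0010100, AZ)
  read 0, top A: go to q_0, push ε → (q_0, 010100, Z)
  read 0, top Z: go to q_1, push AZ → (q_1, 10100, AZ)
  read 1, top A: go to q_0, push ε → (q_0, 0100, Z)
  read 0, top Z: go to q_1, push AZ → (q_1, 100, AZ)
  read 1, top A: go to q_0, push ε → (q_0, 00, Z)
  read 0, top Z: go to q_1, push AZ → (q_1, 0, AZ)
  read 0, top A: go to q_0, push ε → (q_0, ε, Z)
All input consumed in state q_0 with stack Z.

Z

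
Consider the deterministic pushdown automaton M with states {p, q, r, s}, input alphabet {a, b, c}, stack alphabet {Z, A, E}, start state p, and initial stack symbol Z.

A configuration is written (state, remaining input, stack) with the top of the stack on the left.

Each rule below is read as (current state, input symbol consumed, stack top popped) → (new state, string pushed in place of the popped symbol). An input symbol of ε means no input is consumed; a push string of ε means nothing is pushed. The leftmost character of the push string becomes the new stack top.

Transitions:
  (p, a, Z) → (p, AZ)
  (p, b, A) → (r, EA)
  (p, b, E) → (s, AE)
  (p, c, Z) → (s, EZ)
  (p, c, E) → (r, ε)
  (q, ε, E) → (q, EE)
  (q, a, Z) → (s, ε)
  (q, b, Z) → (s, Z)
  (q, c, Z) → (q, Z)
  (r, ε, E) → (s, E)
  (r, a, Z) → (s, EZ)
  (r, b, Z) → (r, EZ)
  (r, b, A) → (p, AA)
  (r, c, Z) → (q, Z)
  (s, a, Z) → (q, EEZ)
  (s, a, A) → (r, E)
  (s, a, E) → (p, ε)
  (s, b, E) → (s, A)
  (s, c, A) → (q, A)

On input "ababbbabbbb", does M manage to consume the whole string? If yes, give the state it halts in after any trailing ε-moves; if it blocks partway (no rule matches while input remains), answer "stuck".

(p, ababbbabbbb, Z)
  read a, top Z: go to p, push AZ → (p, babbbabbbb, AZ)
  read b, top A: go to r, push EA → (r, abbbabbbb, EAZ)
  ε-move, top E: go to s, push E → (s, abbbabbbb, EAZ)
  read a, top E: go to p, push ε → (p, bbbabbbb, AZ)
  read b, top A: go to r, push EA → (r, bbabbbb, EAZ)
  ε-move, top E: go to s, push E → (s, bbabbbb, EAZ)
  read b, top E: go to s, push A → (s, babbbb, AAZ)
No transition for (s, b, top A); M blocks with input babbbb remaining.

stuck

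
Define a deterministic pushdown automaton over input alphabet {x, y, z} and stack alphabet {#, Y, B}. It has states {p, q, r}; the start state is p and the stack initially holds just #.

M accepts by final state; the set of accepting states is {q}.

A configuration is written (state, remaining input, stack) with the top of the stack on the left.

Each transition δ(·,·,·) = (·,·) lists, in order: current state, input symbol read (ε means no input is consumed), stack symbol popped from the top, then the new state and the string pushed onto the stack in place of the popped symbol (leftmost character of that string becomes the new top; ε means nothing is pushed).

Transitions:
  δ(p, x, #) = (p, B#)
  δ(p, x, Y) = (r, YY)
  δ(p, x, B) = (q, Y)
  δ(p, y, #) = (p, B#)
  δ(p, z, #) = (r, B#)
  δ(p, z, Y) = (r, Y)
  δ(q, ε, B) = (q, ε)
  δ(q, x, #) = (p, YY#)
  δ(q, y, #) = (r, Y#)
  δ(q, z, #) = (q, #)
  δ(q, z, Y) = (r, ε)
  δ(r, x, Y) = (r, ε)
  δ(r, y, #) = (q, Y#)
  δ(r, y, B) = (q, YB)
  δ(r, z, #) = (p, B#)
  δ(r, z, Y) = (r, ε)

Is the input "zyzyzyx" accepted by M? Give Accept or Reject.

(p, zyzyzyx, #) ⊢ (r, yzyzyx, B#) ⊢ (q, zyzyx, YB#) ⊢ (r, yzyx, B#) ⊢ (q, zyx, YB#) ⊢ (r, yx, B#) ⊢ (q, x, YB#)
No transition applies at (q, x, YB#); input not fully consumed.

Reject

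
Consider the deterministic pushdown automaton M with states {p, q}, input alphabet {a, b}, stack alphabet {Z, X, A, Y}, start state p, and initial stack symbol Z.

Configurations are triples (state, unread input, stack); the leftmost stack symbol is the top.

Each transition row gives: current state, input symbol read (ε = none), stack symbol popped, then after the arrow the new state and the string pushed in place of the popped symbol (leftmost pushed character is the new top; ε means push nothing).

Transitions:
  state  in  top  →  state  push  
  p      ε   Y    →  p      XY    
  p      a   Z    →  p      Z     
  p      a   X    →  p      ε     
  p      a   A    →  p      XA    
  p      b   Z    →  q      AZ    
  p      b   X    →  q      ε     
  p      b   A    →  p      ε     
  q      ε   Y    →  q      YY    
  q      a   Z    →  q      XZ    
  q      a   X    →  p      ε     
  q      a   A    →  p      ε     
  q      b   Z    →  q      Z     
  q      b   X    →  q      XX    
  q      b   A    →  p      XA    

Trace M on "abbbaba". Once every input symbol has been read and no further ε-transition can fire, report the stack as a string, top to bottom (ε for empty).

(p, abbbaba, Z)
  read a, top Z: go to p, push Z → (p, bbbaba, Z)
  read b, top Z: go to q, push AZ → (q, bbaba, AZ)
  read b, top A: go to p, push XA → (p, baba, XAZ)
  read b, top X: go to q, push ε → (q, aba, AZ)
  read a, top A: go to p, push ε → (p, ba, Z)
  read b, top Z: go to q, push AZ → (q, a, AZ)
  read a, top A: go to p, push ε → (p, ε, Z)
All input consumed in state p with stack Z.

Z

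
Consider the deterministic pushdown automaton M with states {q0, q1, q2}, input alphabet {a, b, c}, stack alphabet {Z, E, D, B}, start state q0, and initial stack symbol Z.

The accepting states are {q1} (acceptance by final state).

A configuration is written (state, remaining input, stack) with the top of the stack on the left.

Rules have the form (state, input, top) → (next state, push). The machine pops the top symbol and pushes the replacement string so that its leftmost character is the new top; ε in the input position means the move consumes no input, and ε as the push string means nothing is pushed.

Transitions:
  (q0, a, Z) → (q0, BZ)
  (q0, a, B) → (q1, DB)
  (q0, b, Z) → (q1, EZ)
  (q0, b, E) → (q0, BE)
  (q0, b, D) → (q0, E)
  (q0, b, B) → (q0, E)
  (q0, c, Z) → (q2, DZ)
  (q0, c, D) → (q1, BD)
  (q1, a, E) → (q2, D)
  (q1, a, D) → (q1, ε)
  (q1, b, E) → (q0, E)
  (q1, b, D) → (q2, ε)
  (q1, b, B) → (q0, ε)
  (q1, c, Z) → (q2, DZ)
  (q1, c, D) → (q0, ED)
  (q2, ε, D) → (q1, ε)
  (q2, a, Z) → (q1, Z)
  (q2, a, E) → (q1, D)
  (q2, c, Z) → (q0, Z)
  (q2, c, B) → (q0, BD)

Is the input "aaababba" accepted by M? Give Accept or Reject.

(q0, aaababba, Z) ⊢ (q0, aababba, BZ) ⊢ (q1, ababba, DBZ) ⊢ (q1, babba, BZ) ⊢ (q0, abba, Z) ⊢ (q0, bba, BZ) ⊢ (q0, ba, EZ) ⊢ (q0, a, BEZ) ⊢ (q1, ε, DBEZ)
All input consumed; state q1 ∈ F.

Accept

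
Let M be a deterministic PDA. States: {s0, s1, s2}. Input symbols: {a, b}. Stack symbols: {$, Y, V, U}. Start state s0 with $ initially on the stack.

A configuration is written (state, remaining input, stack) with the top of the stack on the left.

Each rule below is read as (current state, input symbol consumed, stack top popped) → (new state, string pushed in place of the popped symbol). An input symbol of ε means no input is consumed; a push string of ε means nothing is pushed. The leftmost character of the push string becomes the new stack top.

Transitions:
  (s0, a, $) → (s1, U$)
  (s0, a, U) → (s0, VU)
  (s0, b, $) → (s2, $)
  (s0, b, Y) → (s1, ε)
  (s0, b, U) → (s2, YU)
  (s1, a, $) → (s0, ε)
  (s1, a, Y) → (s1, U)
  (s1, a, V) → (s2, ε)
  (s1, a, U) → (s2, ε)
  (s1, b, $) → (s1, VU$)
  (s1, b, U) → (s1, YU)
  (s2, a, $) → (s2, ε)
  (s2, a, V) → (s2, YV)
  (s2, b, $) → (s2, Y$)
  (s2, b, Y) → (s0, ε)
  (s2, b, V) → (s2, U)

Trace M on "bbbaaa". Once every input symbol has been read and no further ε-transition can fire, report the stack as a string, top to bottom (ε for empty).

ε

(s0, bbbaaa, $)
  read b, top $: go to s2, push $ → (s2, bbaaa, $)
  read b, top $: go to s2, push Y$ → (s2, baaa, Y$)
  read b, top Y: go to s0, push ε → (s0, aaa, $)
  read a, top $: go to s1, push U$ → (s1, aa, U$)
  read a, top U: go to s2, push ε → (s2, a, $)
  read a, top $: go to s2, push ε → (s2, ε, ε)
All input consumed in state s2 with stack ε.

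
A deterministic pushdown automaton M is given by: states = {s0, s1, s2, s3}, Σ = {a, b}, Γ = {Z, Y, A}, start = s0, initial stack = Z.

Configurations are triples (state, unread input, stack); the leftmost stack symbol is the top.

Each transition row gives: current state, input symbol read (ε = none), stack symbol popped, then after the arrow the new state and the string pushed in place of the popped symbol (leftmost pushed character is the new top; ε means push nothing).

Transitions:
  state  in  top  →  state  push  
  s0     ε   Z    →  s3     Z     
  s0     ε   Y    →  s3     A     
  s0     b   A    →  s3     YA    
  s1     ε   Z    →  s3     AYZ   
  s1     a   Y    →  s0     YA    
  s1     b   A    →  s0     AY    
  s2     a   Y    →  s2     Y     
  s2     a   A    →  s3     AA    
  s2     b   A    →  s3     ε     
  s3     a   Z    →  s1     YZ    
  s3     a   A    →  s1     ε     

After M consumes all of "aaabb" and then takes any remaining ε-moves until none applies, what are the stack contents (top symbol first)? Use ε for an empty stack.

YAYZ

(s0, aaabb, Z) ⊢ (s3, aaabb, Z) ⊢ (s1, aabb, YZ) ⊢ (s0, abb, YAZ) ⊢ (s3, abb, AAZ) ⊢ (s1, bb, AZ) ⊢ (s0, b, AYZ) ⊢ (s3, ε, YAYZ)
All input consumed in state s3 with stack YAYZ.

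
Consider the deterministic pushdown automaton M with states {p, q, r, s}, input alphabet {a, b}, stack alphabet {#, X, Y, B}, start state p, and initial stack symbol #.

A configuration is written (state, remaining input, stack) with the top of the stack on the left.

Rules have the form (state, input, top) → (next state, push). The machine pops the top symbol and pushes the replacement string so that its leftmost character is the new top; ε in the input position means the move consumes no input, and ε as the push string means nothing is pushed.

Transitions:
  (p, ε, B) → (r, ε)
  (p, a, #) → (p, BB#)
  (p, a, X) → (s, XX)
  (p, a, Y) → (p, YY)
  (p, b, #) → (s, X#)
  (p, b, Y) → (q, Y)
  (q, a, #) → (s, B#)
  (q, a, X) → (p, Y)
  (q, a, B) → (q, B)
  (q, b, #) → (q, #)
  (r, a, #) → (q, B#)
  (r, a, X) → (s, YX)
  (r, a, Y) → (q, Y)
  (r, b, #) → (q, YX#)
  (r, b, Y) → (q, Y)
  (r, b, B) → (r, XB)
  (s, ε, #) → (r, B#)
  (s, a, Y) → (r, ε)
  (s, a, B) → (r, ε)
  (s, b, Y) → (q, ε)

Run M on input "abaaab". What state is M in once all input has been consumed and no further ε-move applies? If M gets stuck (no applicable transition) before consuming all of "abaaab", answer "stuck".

q

(p, abaaab, #)
  read a, top #: go to p, push BB# → (p, baaab, BB#)
  ε-move, top B: go to r, push ε → (r, baaab, B#)
  read b, top B: go to r, push XB → (r, aaab, XB#)
  read a, top X: go to s, push YX → (s, aab, YXB#)
  read a, top Y: go to r, push ε → (r, ab, XB#)
  read a, top X: go to s, push YX → (s, b, YXB#)
  read b, top Y: go to q, push ε → (q, ε, XB#)
All input consumed; M is in state q.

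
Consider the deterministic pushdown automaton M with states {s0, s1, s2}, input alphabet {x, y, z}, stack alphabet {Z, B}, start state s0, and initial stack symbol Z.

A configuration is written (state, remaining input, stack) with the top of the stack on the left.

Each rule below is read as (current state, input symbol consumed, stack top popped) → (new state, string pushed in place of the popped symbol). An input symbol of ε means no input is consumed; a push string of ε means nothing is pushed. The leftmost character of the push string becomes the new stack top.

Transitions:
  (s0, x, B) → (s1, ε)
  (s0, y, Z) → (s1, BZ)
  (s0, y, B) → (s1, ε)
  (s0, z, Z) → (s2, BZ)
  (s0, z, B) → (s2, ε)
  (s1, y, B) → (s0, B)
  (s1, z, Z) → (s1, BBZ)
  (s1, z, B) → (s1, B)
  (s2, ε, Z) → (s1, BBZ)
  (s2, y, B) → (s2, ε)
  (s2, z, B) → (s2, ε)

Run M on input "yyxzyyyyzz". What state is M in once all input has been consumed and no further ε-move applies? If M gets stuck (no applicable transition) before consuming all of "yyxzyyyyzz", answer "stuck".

(s0, yyxzyyyyzz, Z) ⊢ (s1, yxzyyyyzz, BZ) ⊢ (s0, xzyyyyzz, BZ) ⊢ (s1, zyyyyzz, Z) ⊢ (s1, yyyyzz, BBZ) ⊢ (s0, yyyzz, BBZ) ⊢ (s1, yyzz, BZ) ⊢ (s0, yzz, BZ) ⊢ (s1, zz, Z) ⊢ (s1, z, BBZ) ⊢ (s1, ε, BBZ)
All input consumed; M is in state s1.

s1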